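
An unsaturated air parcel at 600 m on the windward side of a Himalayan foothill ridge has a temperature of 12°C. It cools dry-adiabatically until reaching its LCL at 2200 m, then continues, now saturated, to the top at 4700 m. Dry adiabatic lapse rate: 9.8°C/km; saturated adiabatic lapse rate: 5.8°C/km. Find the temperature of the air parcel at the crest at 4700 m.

600 → 2200 m (dry, 9.8°C/km): ΔT = -9.8 × 1.6 = -15.68°C → T = -3.68°C
2200 → 4700 m (saturated, 5.8°C/km): ΔT = -5.8 × 2.5 = -14.5°C → T = -18.18°C

-18.18°C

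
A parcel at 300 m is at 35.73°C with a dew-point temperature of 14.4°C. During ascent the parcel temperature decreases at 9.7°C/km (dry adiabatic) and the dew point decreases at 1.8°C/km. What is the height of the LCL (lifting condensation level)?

3000 m

T and T_d converge at 9.7 − 1.8 = 7.9°C per km
Height above start = (35.73 − 14.4) / 7.9 = 2.7 km
LCL altitude = 300 m + 2700 m = 3000 m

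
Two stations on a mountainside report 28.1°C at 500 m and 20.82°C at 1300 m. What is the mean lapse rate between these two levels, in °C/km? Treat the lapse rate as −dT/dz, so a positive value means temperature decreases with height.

Γ = −ΔT/Δz = (28.1 − 20.82) / (1300 − 500) m
  = 7.28°C / 0.8 km = 9.1°C/km

9.1°C/km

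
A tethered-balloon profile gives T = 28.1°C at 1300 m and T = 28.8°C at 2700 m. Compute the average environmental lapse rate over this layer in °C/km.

-0.5°C/km

Γ = −ΔT/Δz = (28.1 − 28.8) / (2700 − 1300) m
  = -0.7°C / 1.4 km = -0.5°C/km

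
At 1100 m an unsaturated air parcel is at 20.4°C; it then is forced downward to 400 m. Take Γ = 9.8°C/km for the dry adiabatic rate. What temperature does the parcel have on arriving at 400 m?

27.26°C

1100 → 400 m (dry adiabatic, 9.8°C/km): ΔT = +9.8 × 0.7 = +6.86°C → T = 27.26°C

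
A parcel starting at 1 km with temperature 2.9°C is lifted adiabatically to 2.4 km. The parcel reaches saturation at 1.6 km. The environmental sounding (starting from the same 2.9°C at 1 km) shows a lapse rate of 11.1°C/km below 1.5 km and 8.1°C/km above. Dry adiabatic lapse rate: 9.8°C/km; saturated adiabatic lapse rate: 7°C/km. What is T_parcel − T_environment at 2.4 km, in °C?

+1.36°C (parcel warmer than environment)

Parcel:
  1000–1600 m, dry: Δz = 0.6 km ⇒ ΔT = -5.88°C; T = -2.98°C
  1600–2400 m, saturated: Δz = 0.8 km ⇒ ΔT = -5.6°C; T = -8.58°C
Environment:
  1000–1500 m, environment, lower layer: Δz = 0.5 km ⇒ ΔT = -5.55°C; T = -2.65°C
  1500–2400 m, environment, upper layer: Δz = 0.9 km ⇒ ΔT = -7.29°C; T = -9.94°C
T_parcel − T_env = -8.58 − (-9.94) = +1.36°C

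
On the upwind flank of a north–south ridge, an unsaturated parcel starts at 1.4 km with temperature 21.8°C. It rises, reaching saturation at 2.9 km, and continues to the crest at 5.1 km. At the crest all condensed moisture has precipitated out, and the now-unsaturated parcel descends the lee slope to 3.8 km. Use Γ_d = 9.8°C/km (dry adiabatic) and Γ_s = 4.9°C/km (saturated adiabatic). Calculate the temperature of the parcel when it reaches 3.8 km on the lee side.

9.06°C

1400–2900 m, dry: Δz = 1.5 km ⇒ ΔT = -14.7°C; T = 7.1°C
2900–5100 m, saturated: Δz = 2.2 km ⇒ ΔT = -10.78°C; T = -3.68°C
5100–3800 m, dry descent: Δz = 1.3 km ⇒ ΔT = +12.74°C; T = 9.06°C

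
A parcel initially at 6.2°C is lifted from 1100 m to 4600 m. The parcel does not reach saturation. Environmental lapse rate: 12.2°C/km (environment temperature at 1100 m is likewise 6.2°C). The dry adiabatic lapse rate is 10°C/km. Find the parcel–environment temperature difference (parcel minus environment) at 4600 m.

Parcel:
  Dry to 4600 m: -10 × 3.5 km = -35°C, so T = -28.8°C.
Environment:
  Environment to 4600 m: -12.2 × 3.5 km = -42.7°C, so T = -36.5°C.
T_parcel − T_env = -28.8 − (-36.5) = +7.7°C

+7.7°C (parcel warmer than environment)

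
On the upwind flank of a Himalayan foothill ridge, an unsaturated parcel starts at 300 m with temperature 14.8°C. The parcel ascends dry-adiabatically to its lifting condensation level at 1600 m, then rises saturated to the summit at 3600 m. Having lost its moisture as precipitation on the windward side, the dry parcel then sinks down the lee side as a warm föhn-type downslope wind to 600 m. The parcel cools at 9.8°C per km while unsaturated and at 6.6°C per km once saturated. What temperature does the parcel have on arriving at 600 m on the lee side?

300–1600 m, dry: Δz = 1.3 km ⇒ ΔT = -12.74°C; T = 2.06°C
1600–3600 m, saturated: Δz = 2 km ⇒ ΔT = -13.2°C; T = -11.14°C
3600–600 m, dry descent: Δz = 3 km ⇒ ΔT = +29.4°C; T = 18.26°C

18.26°C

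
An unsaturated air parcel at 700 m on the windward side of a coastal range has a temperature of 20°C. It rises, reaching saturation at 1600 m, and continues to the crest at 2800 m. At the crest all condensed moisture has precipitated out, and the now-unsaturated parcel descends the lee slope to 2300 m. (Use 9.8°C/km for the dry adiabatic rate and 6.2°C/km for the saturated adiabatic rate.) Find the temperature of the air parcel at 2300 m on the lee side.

From 700 m to 1600 m (dry): cools by 9.8 × 0.9 = 8.82°C, giving 11.18°C.
From 1600 m to 2800 m (saturated): cools by 6.2 × 1.2 = 7.44°C, giving 3.74°C.
From 2800 m to 2300 m (dry descent): warms by 9.8 × 0.5 = 4.9°C, giving 8.64°C.

8.64°C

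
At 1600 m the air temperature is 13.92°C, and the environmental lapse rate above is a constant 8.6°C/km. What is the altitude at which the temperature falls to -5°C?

Height above start = (13.92 − (-5)) / 8.6 = 2.2 km
Altitude = 1600 m + 2200 m = 3800 m

3800 m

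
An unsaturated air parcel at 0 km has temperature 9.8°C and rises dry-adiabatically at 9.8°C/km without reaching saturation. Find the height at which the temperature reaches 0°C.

Height above start = (9.8 − 0) / 9.8 = 1 km
Altitude = 0 m + 1000 m = 1000 m

1 km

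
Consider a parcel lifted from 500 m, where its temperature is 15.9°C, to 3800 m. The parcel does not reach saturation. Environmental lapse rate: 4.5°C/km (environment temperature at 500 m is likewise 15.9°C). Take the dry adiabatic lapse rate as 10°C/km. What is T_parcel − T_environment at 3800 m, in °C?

Parcel:
  500 → 3800 m (dry, 10°C/km): ΔT = -10 × 3.3 = -33°C → T = -17.1°C
Environment:
  500 → 3800 m (environment, 4.5°C/km): ΔT = -4.5 × 3.3 = -14.85°C → T = 1.05°C
T_parcel − T_env = -17.1 − 1.05 = -18.15°C

-18.15°C (parcel cooler than environment)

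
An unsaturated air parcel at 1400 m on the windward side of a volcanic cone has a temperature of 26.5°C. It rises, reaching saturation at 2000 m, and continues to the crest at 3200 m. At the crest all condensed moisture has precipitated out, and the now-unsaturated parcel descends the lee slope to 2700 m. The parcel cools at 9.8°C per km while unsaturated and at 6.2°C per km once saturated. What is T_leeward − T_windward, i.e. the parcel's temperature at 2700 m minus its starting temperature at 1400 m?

-8.42°C

From 1400 m to 2000 m (dry): cools by 9.8 × 0.6 = 5.88°C, giving 20.62°C.
From 2000 m to 3200 m (saturated): cools by 6.2 × 1.2 = 7.44°C, giving 13.18°C.
From 3200 m to 2700 m (dry descent): warms by 9.8 × 0.5 = 4.9°C, giving 18.08°C.
Net change vs windward start: 18.08 − 26.5 = -8.42°C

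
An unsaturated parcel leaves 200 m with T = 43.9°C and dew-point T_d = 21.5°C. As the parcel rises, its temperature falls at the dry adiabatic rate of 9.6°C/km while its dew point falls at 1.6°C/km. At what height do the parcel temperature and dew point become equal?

T and T_d converge at 9.6 − 1.6 = 8°C per km
Height above start = (43.9 − 21.5) / 8 = 2.8 km
LCL altitude = 200 m + 2800 m = 3000 m

3000 m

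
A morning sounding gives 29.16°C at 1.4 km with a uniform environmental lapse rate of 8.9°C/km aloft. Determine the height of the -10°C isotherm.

Height above start = (29.16 − (-10)) / 8.9 = 4.4 km
Altitude = 1400 m + 4400 m = 5800 m

5.8 km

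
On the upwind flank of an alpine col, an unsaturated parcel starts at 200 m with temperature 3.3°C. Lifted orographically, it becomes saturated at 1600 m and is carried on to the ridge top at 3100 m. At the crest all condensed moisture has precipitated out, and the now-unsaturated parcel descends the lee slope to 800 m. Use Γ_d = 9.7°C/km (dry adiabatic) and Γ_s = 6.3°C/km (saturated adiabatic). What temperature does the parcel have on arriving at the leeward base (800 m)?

200 → 1600 m (dry, 9.7°C/km): ΔT = -9.7 × 1.4 = -13.58°C → T = -10.28°C
1600 → 3100 m (saturated, 6.3°C/km): ΔT = -6.3 × 1.5 = -9.45°C → T = -19.73°C
3100 → 800 m (dry descent, 9.7°C/km): ΔT = +9.7 × 2.3 = +22.31°C → T = 2.58°C

2.58°C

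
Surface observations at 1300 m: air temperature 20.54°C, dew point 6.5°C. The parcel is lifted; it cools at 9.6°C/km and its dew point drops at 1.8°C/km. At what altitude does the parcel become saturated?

T and T_d converge at 9.6 − 1.8 = 7.8°C per km
Height above start = (20.54 − 6.5) / 7.8 = 1.8 km
LCL altitude = 1300 m + 1800 m = 3100 m

3100 m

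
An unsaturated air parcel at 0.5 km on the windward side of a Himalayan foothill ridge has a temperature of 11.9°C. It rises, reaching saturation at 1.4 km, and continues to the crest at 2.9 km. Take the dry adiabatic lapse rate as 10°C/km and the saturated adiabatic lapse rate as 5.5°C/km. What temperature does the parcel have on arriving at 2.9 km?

Dry to 1400 m: -10 × 0.9 km = -9°C, so T = 2.9°C.
Saturated to 2900 m: -5.5 × 1.5 km = -8.25°C, so T = -5.35°C.

-5.35°C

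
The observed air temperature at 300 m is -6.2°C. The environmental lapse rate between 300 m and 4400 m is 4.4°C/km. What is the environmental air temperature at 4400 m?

-24.24°C

Environmental to 4400 m: -4.4 × 4.1 km = -18.04°C, so T = -24.24°C.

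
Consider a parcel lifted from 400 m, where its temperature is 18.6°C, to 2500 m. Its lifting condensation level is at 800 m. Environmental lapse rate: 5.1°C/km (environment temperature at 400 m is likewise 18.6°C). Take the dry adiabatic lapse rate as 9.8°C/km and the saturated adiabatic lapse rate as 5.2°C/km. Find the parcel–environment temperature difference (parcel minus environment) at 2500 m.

Parcel:
  400–800 m, dry: Δz = 0.4 km ⇒ ΔT = -3.92°C; T = 14.68°C
  800–2500 m, saturated: Δz = 1.7 km ⇒ ΔT = -8.84°C; T = 5.84°C
Environment:
  400–2500 m, environment: Δz = 2.1 km ⇒ ΔT = -10.71°C; T = 7.89°C
T_parcel − T_env = 5.84 − 7.89 = -2.05°C

-2.05°C (parcel cooler than environment)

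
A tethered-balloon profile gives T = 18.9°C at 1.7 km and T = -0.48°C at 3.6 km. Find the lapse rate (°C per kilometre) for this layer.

Γ = −ΔT/Δz = (18.9 − (-0.48)) / (3600 − 1700) m
  = 19.38°C / 1.9 km = 10.2°C/km

10.2°C/km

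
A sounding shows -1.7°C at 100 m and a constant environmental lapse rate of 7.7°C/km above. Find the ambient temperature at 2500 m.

100–2500 m, environmental: Δz = 2.4 km ⇒ ΔT = -18.48°C; T = -20.18°C

-20.18°C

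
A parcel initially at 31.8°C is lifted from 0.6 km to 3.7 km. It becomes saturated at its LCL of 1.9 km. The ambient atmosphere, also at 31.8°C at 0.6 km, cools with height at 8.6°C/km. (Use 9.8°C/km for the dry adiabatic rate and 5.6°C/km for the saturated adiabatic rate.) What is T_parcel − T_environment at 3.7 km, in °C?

Parcel:
  600–1900 m, dry: Δz = 1.3 km ⇒ ΔT = -12.74°C; T = 19.06°C
  1900–3700 m, saturated: Δz = 1.8 km ⇒ ΔT = -10.08°C; T = 8.98°C
Environment:
  600–3700 m, environment: Δz = 3.1 km ⇒ ΔT = -26.66°C; T = 5.14°C
T_parcel − T_env = 8.98 − 5.14 = +3.84°C

+3.84°C (parcel warmer than environment)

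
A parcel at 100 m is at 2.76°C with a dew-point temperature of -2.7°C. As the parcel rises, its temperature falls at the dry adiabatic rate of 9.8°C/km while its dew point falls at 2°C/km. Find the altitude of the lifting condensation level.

800 m

T and T_d converge at 9.8 − 2 = 7.8°C per km
Height above start = (2.76 − (-2.7)) / 7.8 = 0.7 km
LCL altitude = 100 m + 700 m = 800 m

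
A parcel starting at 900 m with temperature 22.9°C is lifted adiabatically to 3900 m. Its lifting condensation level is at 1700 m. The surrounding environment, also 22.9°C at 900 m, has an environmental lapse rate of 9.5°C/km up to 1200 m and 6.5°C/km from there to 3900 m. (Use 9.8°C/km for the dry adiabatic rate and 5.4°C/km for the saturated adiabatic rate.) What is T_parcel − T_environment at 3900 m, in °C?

Parcel:
  From 900 m to 1700 m (dry): cools by 9.8 × 0.8 = 7.84°C, giving 15.06°C.
  From 1700 m to 3900 m (saturated): cools by 5.4 × 2.2 = 11.88°C, giving 3.18°C.
Environment:
  From 900 m to 1200 m (environment, lower layer): cools by 9.5 × 0.3 = 2.85°C, giving 20.05°C.
  From 1200 m to 3900 m (environment, upper layer): cools by 6.5 × 2.7 = 17.55°C, giving 2.5°C.
T_parcel − T_env = 3.18 − 2.5 = +0.68°C

+0.68°C (parcel warmer than environment)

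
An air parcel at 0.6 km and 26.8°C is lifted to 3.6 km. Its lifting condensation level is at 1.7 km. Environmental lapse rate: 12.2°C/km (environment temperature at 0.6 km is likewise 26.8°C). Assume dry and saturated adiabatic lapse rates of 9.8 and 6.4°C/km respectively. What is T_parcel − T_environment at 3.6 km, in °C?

+13.66°C (parcel warmer than environment)

Parcel:
  600–1700 m, dry: Δz = 1.1 km ⇒ ΔT = -10.78°C; T = 16.02°C
  1700–3600 m, saturated: Δz = 1.9 km ⇒ ΔT = -12.16°C; T = 3.86°C
Environment:
  600–3600 m, environment: Δz = 3 km ⇒ ΔT = -36.6°C; T = -9.8°C
T_parcel − T_env = 3.86 − (-9.8) = +13.66°C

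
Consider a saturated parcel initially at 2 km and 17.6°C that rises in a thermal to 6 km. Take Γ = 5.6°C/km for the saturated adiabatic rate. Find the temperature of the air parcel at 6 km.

-4.8°C

2000 → 6000 m (saturated adiabatic, 5.6°C/km): ΔT = -5.6 × 4 = -22.4°C → T = -4.8°C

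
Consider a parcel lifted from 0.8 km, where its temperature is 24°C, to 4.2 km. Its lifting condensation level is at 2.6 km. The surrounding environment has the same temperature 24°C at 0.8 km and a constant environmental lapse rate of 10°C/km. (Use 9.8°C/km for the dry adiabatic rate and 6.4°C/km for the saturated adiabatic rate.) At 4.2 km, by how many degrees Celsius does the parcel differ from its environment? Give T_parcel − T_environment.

Parcel:
  From 800 m to 2600 m (dry): cools by 9.8 × 1.8 = 17.64°C, giving 6.36°C.
  From 2600 m to 4200 m (saturated): cools by 6.4 × 1.6 = 10.24°C, giving -3.88°C.
Environment:
  From 800 m to 4200 m (environment): cools by 10 × 3.4 = 34°C, giving -10°C.
T_parcel − T_env = -3.88 − (-10) = +6.12°C

+6.12°C (parcel warmer than environment)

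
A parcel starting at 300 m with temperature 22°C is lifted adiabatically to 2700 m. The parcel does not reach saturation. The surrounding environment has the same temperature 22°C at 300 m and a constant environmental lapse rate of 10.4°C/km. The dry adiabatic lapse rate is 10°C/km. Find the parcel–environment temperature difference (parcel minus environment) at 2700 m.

+0.96°C (parcel warmer than environment)

Parcel:
  300–2700 m, dry: Δz = 2.4 km ⇒ ΔT = -24°C; T = -2°C
Environment:
  300–2700 m, environment: Δz = 2.4 km ⇒ ΔT = -24.96°C; T = -2.96°C
T_parcel − T_env = -2 − (-2.96) = +0.96°C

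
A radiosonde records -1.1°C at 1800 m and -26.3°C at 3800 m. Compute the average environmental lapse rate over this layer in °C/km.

Γ = −ΔT/Δz = (-1.1 − (-26.3)) / (3800 − 1800) m
  = 25.2°C / 2 km = 12.6°C/km

12.6°C/km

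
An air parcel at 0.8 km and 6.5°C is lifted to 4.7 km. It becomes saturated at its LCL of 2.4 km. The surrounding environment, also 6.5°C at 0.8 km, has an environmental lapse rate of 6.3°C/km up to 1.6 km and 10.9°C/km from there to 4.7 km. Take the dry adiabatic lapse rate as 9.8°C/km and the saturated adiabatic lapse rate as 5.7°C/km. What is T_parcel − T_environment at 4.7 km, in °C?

Parcel:
  From 800 m to 2400 m (dry): cools by 9.8 × 1.6 = 15.68°C, giving -9.18°C.
  From 2400 m to 4700 m (saturated): cools by 5.7 × 2.3 = 13.11°C, giving -22.29°C.
Environment:
  From 800 m to 1600 m (environment, lower layer): cools by 6.3 × 0.8 = 5.04°C, giving 1.46°C.
  From 1600 m to 4700 m (environment, upper layer): cools by 10.9 × 3.1 = 33.79°C, giving -32.33°C.
T_parcel − T_env = -22.29 − (-32.33) = +10.04°C

+10.04°C (parcel warmer than environment)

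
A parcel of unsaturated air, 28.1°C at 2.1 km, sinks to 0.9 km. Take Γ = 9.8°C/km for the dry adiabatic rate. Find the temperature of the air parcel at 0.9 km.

39.86°C

Dry adiabatic to 900 m: +9.8 × 1.2 km = +11.76°C, so T = 39.86°C.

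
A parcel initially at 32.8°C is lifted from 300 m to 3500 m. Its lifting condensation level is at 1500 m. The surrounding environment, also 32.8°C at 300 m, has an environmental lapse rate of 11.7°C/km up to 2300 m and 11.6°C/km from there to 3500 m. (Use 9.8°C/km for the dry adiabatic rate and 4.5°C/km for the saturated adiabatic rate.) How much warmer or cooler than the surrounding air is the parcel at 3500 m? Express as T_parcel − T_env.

+16.56°C (parcel warmer than environment)

Parcel:
  Dry to 1500 m: -9.8 × 1.2 km = -11.76°C, so T = 21.04°C.
  Saturated to 3500 m: -4.5 × 2 km = -9°C, so T = 12.04°C.
Environment:
  Environment, lower layer to 2300 m: -11.7 × 2 km = -23.4°C, so T = 9.4°C.
  Environment, upper layer to 3500 m: -11.6 × 1.2 km = -13.92°C, so T = -4.52°C.
T_parcel − T_env = 12.04 − (-4.52) = +16.56°C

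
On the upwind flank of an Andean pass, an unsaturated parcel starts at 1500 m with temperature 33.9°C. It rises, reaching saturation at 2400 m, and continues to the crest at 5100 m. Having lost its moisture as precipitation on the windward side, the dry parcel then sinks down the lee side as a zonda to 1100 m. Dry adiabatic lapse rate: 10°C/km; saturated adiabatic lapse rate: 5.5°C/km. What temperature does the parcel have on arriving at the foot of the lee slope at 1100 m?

1500 → 2400 m (dry, 10°C/km): ΔT = -10 × 0.9 = -9°C → T = 24.9°C
2400 → 5100 m (saturated, 5.5°C/km): ΔT = -5.5 × 2.7 = -14.85°C → T = 10.05°C
5100 → 1100 m (dry descent, 10°C/km): ΔT = +10 × 4 = +40°C → T = 50.05°C

50.05°C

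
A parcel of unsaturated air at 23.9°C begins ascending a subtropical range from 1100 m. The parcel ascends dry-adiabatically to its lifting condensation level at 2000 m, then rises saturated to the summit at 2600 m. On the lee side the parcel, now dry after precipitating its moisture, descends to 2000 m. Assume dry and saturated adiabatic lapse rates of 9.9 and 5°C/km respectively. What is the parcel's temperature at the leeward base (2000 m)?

17.93°C

1100 → 2000 m (dry, 9.9°C/km): ΔT = -9.9 × 0.9 = -8.91°C → T = 14.99°C
2000 → 2600 m (saturated, 5°C/km): ΔT = -5 × 0.6 = -3°C → T = 11.99°C
2600 → 2000 m (dry descent, 9.9°C/km): ΔT = +9.9 × 0.6 = +5.94°C → T = 17.93°C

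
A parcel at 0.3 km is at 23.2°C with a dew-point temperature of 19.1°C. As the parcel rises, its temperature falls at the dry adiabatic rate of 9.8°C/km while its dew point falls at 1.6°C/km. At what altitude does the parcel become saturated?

T and T_d converge at 9.8 − 1.6 = 8.2°C per km
Height above start = (23.2 − 19.1) / 8.2 = 0.5 km
LCL altitude = 300 m + 500 m = 800 m

0.8 km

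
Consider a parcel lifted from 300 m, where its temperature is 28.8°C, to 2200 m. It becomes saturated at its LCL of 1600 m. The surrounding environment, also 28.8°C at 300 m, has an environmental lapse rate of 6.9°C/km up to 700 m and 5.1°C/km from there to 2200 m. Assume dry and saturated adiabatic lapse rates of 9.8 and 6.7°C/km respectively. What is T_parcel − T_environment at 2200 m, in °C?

Parcel:
  300–1600 m, dry: Δz = 1.3 km ⇒ ΔT = -12.74°C; T = 16.06°C
  1600–2200 m, saturated: Δz = 0.6 km ⇒ ΔT = -4.02°C; T = 12.04°C
Environment:
  300–700 m, environment, lower layer: Δz = 0.4 km ⇒ ΔT = -2.76°C; T = 26.04°C
  700–2200 m, environment, upper layer: Δz = 1.5 km ⇒ ΔT = -7.65°C; T = 18.39°C
T_parcel − T_env = 12.04 − 18.39 = -6.35°C

-6.35°C (parcel cooler than environment)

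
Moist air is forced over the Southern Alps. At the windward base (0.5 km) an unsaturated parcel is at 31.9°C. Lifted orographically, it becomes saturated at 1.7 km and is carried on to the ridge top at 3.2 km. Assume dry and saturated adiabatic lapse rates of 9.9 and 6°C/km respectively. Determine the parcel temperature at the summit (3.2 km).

11.02°C

500 → 1700 m (dry, 9.9°C/km): ΔT = -9.9 × 1.2 = -11.88°C → T = 20.02°C
1700 → 3200 m (saturated, 6°C/km): ΔT = -6 × 1.5 = -9°C → T = 11.02°C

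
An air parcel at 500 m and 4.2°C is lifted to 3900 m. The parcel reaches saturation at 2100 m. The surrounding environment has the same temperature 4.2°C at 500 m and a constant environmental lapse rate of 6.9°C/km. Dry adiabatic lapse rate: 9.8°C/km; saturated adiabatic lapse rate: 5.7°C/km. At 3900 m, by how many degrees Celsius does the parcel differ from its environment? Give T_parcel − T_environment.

-2.48°C (parcel cooler than environment)

Parcel:
  500 → 2100 m (dry, 9.8°C/km): ΔT = -9.8 × 1.6 = -15.68°C → T = -11.48°C
  2100 → 3900 m (saturated, 5.7°C/km): ΔT = -5.7 × 1.8 = -10.26°C → T = -21.74°C
Environment:
  500 → 3900 m (environment, 6.9°C/km): ΔT = -6.9 × 3.4 = -23.46°C → T = -19.26°C
T_parcel − T_env = -21.74 − (-19.26) = -2.48°C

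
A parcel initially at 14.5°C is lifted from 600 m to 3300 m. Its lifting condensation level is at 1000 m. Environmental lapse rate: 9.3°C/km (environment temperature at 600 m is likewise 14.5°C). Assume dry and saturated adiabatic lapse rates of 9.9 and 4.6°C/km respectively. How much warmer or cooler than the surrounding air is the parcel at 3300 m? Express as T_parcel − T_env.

+10.57°C (parcel warmer than environment)

Parcel:
  Dry to 1000 m: -9.9 × 0.4 km = -3.96°C, so T = 10.54°C.
  Saturated to 3300 m: -4.6 × 2.3 km = -10.58°C, so T = -0.04°C.
Environment:
  Environment to 3300 m: -9.3 × 2.7 km = -25.11°C, so T = -10.61°C.
T_parcel − T_env = -0.04 − (-10.61) = +10.57°C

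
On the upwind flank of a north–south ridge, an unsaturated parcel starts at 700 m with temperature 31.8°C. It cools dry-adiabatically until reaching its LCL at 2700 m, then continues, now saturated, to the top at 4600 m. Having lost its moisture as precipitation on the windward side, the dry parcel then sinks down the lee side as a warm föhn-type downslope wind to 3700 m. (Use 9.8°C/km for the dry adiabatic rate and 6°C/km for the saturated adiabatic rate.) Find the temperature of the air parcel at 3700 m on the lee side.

700–2700 m, dry: Δz = 2 km ⇒ ΔT = -19.6°C; T = 12.2°C
2700–4600 m, saturated: Δz = 1.9 km ⇒ ΔT = -11.4°C; T = 0.8°C
4600–3700 m, dry descent: Δz = 0.9 km ⇒ ΔT = +8.82°C; T = 9.62°C

9.62°C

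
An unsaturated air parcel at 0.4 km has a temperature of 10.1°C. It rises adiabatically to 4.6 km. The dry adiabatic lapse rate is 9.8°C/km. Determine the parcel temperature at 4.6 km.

-31.06°C

400–4600 m, dry adiabatic: Δz = 4.2 km ⇒ ΔT = -41.16°C; T = -31.06°C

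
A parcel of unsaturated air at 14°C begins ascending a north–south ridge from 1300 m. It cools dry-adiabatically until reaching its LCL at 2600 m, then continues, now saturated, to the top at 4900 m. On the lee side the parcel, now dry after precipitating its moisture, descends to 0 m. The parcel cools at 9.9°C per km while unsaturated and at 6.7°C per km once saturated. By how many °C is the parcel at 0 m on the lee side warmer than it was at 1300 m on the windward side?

1300 → 2600 m (dry, 9.9°C/km): ΔT = -9.9 × 1.3 = -12.87°C → T = 1.13°C
2600 → 4900 m (saturated, 6.7°C/km): ΔT = -6.7 × 2.3 = -15.41°C → T = -14.28°C
4900 → 0 m (dry descent, 9.9°C/km): ΔT = +9.9 × 4.9 = +48.51°C → T = 34.23°C
Net change vs windward start: 34.23 − 14 = +20.23°C

+20.23°C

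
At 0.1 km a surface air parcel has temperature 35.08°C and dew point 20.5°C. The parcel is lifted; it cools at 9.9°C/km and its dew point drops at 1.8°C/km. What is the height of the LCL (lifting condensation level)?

T and T_d converge at 9.9 − 1.8 = 8.1°C per km
Height above start = (35.08 − 20.5) / 8.1 = 1.8 km
LCL altitude = 100 m + 1800 m = 1900 m

1.9 km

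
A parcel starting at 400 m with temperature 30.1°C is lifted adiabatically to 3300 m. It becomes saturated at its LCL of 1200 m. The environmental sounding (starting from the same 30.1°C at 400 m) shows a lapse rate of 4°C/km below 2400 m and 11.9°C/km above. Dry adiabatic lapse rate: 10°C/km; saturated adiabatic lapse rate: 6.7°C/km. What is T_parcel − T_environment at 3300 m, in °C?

-3.36°C (parcel cooler than environment)

Parcel:
  400 → 1200 m (dry, 10°C/km): ΔT = -10 × 0.8 = -8°C → T = 22.1°C
  1200 → 3300 m (saturated, 6.7°C/km): ΔT = -6.7 × 2.1 = -14.07°C → T = 8.03°C
Environment:
  400 → 2400 m (environment, lower layer, 4°C/km): ΔT = -4 × 2 = -8°C → T = 22.1°C
  2400 → 3300 m (environment, upper layer, 11.9°C/km): ΔT = -11.9 × 0.9 = -10.71°C → T = 11.39°C
T_parcel − T_env = 8.03 − 11.39 = -3.36°C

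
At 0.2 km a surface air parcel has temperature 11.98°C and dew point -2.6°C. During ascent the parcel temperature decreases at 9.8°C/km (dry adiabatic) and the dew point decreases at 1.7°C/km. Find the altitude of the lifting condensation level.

T and T_d converge at 9.8 − 1.7 = 8.1°C per km
Height above start = (11.98 − (-2.6)) / 8.1 = 1.8 km
LCL altitude = 200 m + 1800 m = 2000 m

2 km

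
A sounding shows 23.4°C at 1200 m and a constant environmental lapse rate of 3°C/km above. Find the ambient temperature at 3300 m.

1200–3300 m, environmental: Δz = 2.1 km ⇒ ΔT = -6.3°C; T = 17.1°C

17.1°C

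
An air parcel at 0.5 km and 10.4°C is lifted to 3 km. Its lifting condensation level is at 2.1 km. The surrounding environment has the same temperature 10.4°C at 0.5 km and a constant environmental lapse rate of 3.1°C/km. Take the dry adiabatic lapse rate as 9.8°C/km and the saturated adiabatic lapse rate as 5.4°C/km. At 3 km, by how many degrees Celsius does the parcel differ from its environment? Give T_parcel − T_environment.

-12.79°C (parcel cooler than environment)

Parcel:
  Dry to 2100 m: -9.8 × 1.6 km = -15.68°C, so T = -5.28°C.
  Saturated to 3000 m: -5.4 × 0.9 km = -4.86°C, so T = -10.14°C.
Environment:
  Environment to 3000 m: -3.1 × 2.5 km = -7.75°C, so T = 2.65°C.
T_parcel − T_env = -10.14 − 2.65 = -12.79°C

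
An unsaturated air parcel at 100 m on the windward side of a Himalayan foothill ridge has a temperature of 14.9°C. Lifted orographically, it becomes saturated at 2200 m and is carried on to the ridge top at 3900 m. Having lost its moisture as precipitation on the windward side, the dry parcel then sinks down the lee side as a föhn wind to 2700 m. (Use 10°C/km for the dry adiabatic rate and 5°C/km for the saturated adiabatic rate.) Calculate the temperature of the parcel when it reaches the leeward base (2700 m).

100–2200 m, dry: Δz = 2.1 km ⇒ ΔT = -21°C; T = -6.1°C
2200–3900 m, saturated: Δz = 1.7 km ⇒ ΔT = -8.5°C; T = -14.6°C
3900–2700 m, dry descent: Δz = 1.2 km ⇒ ΔT = +12°C; T = -2.6°C

-2.6°C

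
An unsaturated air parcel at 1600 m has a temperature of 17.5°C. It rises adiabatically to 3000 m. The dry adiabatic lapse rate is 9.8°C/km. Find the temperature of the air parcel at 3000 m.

3.78°C

Dry adiabatic to 3000 m: -9.8 × 1.4 km = -13.72°C, so T = 3.78°C.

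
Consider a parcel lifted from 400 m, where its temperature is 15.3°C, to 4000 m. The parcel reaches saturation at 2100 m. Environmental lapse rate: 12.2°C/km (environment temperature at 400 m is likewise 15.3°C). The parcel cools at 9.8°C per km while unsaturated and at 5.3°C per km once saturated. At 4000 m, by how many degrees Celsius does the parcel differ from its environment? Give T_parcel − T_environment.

+17.19°C (parcel warmer than environment)

Parcel:
  400–2100 m, dry: Δz = 1.7 km ⇒ ΔT = -16.66°C; T = -1.36°C
  2100–4000 m, saturated: Δz = 1.9 km ⇒ ΔT = -10.07°C; T = -11.43°C
Environment:
  400–4000 m, environment: Δz = 3.6 km ⇒ ΔT = -43.92°C; T = -28.62°C
T_parcel − T_env = -11.43 − (-28.62) = +17.19°C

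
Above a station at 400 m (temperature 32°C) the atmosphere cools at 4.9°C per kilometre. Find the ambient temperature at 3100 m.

18.77°C

Environmental to 3100 m: -4.9 × 2.7 km = -13.23°C, so T = 18.77°C.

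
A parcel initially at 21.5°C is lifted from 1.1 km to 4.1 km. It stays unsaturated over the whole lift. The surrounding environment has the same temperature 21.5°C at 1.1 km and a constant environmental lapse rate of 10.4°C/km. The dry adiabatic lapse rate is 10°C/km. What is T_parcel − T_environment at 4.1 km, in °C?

+1.2°C (parcel warmer than environment)

Parcel:
  Dry to 4100 m: -10 × 3 km = -30°C, so T = -8.5°C.
Environment:
  Environment to 4100 m: -10.4 × 3 km = -31.2°C, so T = -9.7°C.
T_parcel − T_env = -8.5 − (-9.7) = +1.2°C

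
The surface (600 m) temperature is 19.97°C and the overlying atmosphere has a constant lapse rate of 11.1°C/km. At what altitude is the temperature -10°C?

Height above start = (19.97 − (-10)) / 11.1 = 2.7 km
Altitude = 600 m + 2700 m = 3300 m

3300 m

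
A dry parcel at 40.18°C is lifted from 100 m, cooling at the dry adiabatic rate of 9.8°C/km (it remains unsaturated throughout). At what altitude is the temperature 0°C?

4200 m

Height above start = (40.18 − 0) / 9.8 = 4.1 km
Altitude = 100 m + 4100 m = 4200 m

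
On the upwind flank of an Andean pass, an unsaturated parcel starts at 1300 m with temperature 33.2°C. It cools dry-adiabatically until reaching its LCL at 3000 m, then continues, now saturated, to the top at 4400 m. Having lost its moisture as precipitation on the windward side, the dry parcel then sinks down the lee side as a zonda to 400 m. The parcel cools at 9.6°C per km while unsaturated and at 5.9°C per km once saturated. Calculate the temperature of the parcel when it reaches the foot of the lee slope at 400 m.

1300–3000 m, dry: Δz = 1.7 km ⇒ ΔT = -16.32°C; T = 16.88°C
3000–4400 m, saturated: Δz = 1.4 km ⇒ ΔT = -8.26°C; T = 8.62°C
4400–400 m, dry descent: Δz = 4 km ⇒ ΔT = +38.4°C; T = 47.02°C

47.02°C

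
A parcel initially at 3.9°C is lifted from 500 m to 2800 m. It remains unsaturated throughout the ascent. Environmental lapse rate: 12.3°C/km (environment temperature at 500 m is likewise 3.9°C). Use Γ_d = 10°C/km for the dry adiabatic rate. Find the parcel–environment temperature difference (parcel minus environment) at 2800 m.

+5.29°C (parcel warmer than environment)

Parcel:
  Dry to 2800 m: -10 × 2.3 km = -23°C, so T = -19.1°C.
Environment:
  Environment to 2800 m: -12.3 × 2.3 km = -28.29°C, so T = -24.39°C.
T_parcel − T_env = -19.1 − (-24.39) = +5.29°C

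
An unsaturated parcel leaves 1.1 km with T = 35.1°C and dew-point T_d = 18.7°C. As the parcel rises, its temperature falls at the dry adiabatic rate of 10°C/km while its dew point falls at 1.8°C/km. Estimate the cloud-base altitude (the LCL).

3.1 km

T and T_d converge at 10 − 1.8 = 8.2°C per km
Height above start = (35.1 − 18.7) / 8.2 = 2 km
LCL altitude = 1100 m + 2000 m = 3100 m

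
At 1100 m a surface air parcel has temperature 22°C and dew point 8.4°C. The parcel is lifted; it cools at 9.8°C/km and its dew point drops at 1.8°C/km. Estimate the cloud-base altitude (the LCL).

2800 m

T and T_d converge at 9.8 − 1.8 = 8°C per km
Height above start = (22 − 8.4) / 8 = 1.7 km
LCL altitude = 1100 m + 1700 m = 2800 m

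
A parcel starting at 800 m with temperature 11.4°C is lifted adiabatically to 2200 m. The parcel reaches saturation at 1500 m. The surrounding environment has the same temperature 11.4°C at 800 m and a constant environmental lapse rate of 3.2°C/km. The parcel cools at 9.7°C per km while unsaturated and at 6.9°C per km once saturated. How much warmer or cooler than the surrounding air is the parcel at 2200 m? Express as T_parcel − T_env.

Parcel:
  800 → 1500 m (dry, 9.7°C/km): ΔT = -9.7 × 0.7 = -6.79°C → T = 4.61°C
  1500 → 2200 m (saturated, 6.9°C/km): ΔT = -6.9 × 0.7 = -4.83°C → T = -0.22°C
Environment:
  800 → 2200 m (environment, 3.2°C/km): ΔT = -3.2 × 1.4 = -4.48°C → T = 6.92°C
T_parcel − T_env = -0.22 − 6.92 = -7.14°C

-7.14°C (parcel cooler than environment)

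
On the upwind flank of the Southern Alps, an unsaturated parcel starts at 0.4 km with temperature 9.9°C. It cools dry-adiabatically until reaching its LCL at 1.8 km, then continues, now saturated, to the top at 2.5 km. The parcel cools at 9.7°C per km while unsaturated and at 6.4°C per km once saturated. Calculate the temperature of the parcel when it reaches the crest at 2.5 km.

-8.16°C

400–1800 m, dry: Δz = 1.4 km ⇒ ΔT = -13.58°C; T = -3.68°C
1800–2500 m, saturated: Δz = 0.7 km ⇒ ΔT = -4.48°C; T = -8.16°C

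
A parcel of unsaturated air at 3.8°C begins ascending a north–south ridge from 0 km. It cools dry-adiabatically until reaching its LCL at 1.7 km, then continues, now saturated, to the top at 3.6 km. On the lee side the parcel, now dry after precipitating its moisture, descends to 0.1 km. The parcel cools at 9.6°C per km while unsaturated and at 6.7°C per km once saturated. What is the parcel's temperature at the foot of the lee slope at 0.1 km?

0–1700 m, dry: Δz = 1.7 km ⇒ ΔT = -16.32°C; T = -12.52°C
1700–3600 m, saturated: Δz = 1.9 km ⇒ ΔT = -12.73°C; T = -25.25°C
3600–100 m, dry descent: Δz = 3.5 km ⇒ ΔT = +33.6°C; T = 8.35°C

8.35°C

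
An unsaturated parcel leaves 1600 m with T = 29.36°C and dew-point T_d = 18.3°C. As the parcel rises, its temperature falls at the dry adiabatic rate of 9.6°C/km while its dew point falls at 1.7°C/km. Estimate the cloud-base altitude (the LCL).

3000 m

T and T_d converge at 9.6 − 1.7 = 7.9°C per km
Height above start = (29.36 − 18.3) / 7.9 = 1.4 km
LCL altitude = 1600 m + 1400 m = 3000 m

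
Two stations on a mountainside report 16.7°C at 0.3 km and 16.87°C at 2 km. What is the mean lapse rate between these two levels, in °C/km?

Γ = −ΔT/Δz = (16.7 − 16.87) / (2000 − 300) m
  = -0.17°C / 1.7 km = -0.1°C/km

-0.1°C/km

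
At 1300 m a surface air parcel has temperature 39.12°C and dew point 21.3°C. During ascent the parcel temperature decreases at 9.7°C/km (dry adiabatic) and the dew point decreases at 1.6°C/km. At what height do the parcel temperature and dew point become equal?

T and T_d converge at 9.7 − 1.6 = 8.1°C per km
Height above start = (39.12 − 21.3) / 8.1 = 2.2 km
LCL altitude = 1300 m + 2200 m = 3500 m

3500 m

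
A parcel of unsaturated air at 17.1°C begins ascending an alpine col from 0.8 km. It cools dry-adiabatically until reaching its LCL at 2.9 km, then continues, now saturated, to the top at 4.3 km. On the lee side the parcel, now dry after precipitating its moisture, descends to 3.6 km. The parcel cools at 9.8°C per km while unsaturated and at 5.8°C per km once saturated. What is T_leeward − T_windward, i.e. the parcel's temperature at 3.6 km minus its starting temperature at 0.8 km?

800–2900 m, dry: Δz = 2.1 km ⇒ ΔT = -20.58°C; T = -3.48°C
2900–4300 m, saturated: Δz = 1.4 km ⇒ ΔT = -8.12°C; T = -11.6°C
4300–3600 m, dry descent: Δz = 0.7 km ⇒ ΔT = +6.86°C; T = -4.74°C
Net change vs windward start: -4.74 − 17.1 = -21.84°C

-21.84°C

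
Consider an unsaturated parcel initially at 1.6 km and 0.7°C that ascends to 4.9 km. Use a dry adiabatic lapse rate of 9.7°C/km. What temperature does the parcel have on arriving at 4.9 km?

-31.31°C

1600 → 4900 m (dry adiabatic, 9.7°C/km): ΔT = -9.7 × 3.3 = -32.01°C → T = -31.31°C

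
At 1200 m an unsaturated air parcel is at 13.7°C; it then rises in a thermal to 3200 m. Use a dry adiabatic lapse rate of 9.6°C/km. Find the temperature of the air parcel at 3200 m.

-5.5°C

1200 → 3200 m (dry adiabatic, 9.6°C/km): ΔT = -9.6 × 2 = -19.2°C → T = -5.5°C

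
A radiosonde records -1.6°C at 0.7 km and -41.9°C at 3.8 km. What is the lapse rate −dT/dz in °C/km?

Γ = −ΔT/Δz = (-1.6 − (-41.9)) / (3800 − 700) m
  = 40.3°C / 3.1 km = 13°C/km

13°C/km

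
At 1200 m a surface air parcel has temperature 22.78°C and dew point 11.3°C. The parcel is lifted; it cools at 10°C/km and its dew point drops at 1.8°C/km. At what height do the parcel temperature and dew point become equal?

T and T_d converge at 10 − 1.8 = 8.2°C per km
Height above start = (22.78 − 11.3) / 8.2 = 1.4 km
LCL altitude = 1200 m + 1400 m = 2600 m

2600 m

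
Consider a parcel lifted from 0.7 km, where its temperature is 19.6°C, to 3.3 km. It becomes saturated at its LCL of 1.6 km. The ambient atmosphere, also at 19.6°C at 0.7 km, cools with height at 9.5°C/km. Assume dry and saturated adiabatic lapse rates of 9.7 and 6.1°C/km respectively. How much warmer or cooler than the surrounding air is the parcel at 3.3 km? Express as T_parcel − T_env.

+5.6°C (parcel warmer than environment)

Parcel:
  700 → 1600 m (dry, 9.7°C/km): ΔT = -9.7 × 0.9 = -8.73°C → T = 10.87°C
  1600 → 3300 m (saturated, 6.1°C/km): ΔT = -6.1 × 1.7 = -10.37°C → T = 0.5°C
Environment:
  700 → 3300 m (environment, 9.5°C/km): ΔT = -9.5 × 2.6 = -24.7°C → T = -5.1°C
T_parcel − T_env = 0.5 − (-5.1) = +5.6°C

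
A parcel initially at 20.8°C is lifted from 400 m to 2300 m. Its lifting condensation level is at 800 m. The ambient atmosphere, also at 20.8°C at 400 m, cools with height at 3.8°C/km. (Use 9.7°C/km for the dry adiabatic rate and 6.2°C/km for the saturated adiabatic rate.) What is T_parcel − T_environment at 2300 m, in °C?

Parcel:
  From 400 m to 800 m (dry): cools by 9.7 × 0.4 = 3.88°C, giving 16.92°C.
  From 800 m to 2300 m (saturated): cools by 6.2 × 1.5 = 9.3°C, giving 7.62°C.
Environment:
  From 400 m to 2300 m (environment): cools by 3.8 × 1.9 = 7.22°C, giving 13.58°C.
T_parcel − T_env = 7.62 − 13.58 = -5.96°C

-5.96°C (parcel cooler than environment)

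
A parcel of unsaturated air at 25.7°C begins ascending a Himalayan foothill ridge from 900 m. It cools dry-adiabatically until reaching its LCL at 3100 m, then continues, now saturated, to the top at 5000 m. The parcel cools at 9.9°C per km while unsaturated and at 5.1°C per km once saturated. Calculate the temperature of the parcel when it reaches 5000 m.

-5.77°C

900–3100 m, dry: Δz = 2.2 km ⇒ ΔT = -21.78°C; T = 3.92°C
3100–5000 m, saturated: Δz = 1.9 km ⇒ ΔT = -9.69°C; T = -5.77°C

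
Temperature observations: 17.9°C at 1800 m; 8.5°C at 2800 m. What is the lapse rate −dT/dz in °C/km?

Γ = −ΔT/Δz = (17.9 − 8.5) / (2800 − 1800) m
  = 9.4°C / 1 km = 9.4°C/km

9.4°C/km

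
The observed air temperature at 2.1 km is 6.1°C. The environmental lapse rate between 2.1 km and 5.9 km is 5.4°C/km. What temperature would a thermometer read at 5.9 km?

-14.42°C

Environmental to 5900 m: -5.4 × 3.8 km = -20.52°C, so T = -14.42°C.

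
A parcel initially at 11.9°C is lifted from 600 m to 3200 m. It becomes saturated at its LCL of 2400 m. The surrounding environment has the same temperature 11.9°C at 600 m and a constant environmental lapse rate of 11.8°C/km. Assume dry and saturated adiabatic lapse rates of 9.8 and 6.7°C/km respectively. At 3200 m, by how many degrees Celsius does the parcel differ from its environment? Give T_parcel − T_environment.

Parcel:
  Dry to 2400 m: -9.8 × 1.8 km = -17.64°C, so T = -5.74°C.
  Saturated to 3200 m: -6.7 × 0.8 km = -5.36°C, so T = -11.1°C.
Environment:
  Environment to 3200 m: -11.8 × 2.6 km = -30.68°C, so T = -18.78°C.
T_parcel − T_env = -11.1 − (-18.78) = +7.68°C

+7.68°C (parcel warmer than environment)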